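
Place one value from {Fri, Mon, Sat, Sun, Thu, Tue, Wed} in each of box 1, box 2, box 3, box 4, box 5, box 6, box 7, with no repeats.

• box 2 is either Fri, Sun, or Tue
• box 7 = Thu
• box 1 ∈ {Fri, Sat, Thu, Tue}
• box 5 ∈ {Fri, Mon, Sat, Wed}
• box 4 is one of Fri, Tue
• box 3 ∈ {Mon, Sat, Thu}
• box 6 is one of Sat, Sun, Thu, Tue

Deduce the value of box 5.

Wed

box 7's domain is down to {Thu}, so box 7 = Thu. Eliminate Thu elsewhere: box 1, box 3, box 6.
The 6 still-open variables together cover exactly {Fri, Mon, Sat, Sun, Tue, Wed} — 6 values for 6 variables — and Wed appears only in box 5's list, so box 5 = Wed.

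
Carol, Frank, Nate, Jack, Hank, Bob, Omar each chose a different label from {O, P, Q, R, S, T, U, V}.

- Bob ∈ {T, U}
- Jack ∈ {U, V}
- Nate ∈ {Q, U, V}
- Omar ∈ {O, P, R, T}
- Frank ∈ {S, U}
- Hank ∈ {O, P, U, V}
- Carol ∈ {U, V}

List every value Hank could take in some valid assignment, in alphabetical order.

O, P

Carol and Jack share exactly the 2 values {U, V}; by pigeonhole those values go to them, so strike U, V from Frank, Nate, Hank, Bob.
Frank has just one choice, so Frank = S.
Nate's domain is down to {Q}, so Nate = Q.
Bob must be T (only option left). Eliminate T elsewhere: Omar.
No further eliminations apply; Hank can still be any of O, P.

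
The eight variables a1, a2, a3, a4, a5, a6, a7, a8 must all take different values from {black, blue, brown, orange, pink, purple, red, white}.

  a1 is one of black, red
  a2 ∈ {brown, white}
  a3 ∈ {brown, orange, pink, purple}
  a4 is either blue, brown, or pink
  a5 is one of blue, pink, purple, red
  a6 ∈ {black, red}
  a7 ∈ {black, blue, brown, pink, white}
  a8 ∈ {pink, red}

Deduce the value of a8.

Among the 8 variables, orange fits only a3 (and all 8 values in {black, blue, brown, orange, pink, purple, red, white} must be used), so a3 = orange.
The 7 still-open variables draw from only 7 values {black, blue, brown, pink, purple, red, white}, so each is used; only a5 can be purple, hence a5 = purple.
a1 and a6 share exactly the 2 values {black, red}; by pigeonhole those values go to them, so strike black, red from a7, a8.
So a8 = pink.

pink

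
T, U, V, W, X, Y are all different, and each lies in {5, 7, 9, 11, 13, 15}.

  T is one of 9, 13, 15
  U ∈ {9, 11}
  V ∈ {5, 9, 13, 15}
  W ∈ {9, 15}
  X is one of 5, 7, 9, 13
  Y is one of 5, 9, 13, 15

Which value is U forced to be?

11

Among the 6 variables, 7 fits only X (and all 6 values in {5, 7, 9, 11, 13, 15} must be used), so X = 7.
The 5 still-open variables together cover exactly {5, 9, 11, 13, 15} — 5 values for 5 variables — and 11 appears only in U's list, so U = 11.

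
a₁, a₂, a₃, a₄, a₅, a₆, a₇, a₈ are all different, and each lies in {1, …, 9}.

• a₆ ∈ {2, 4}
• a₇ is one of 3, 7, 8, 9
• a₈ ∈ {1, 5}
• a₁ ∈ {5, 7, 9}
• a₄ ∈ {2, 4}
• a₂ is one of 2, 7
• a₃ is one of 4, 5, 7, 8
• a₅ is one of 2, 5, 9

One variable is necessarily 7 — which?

The 8 variables draw from only 8 values {1, 2, 3, 4, 5, 7, 8, 9}, so each is used; only a₈ can be 1, hence a₈ = 1.
The 7 still-open variables together cover exactly {2, 3, 4, 5, 7, 8, 9} — 7 values for 7 variables — and 3 appears only in a₇'s list, so a₇ = 3.
The 6 still-open variables draw from only 6 values {2, 4, 5, 7, 8, 9}, so each is used; only a₃ can be 8, hence a₃ = 8.
a₄ and a₆ share exactly the 2 values {2, 4}; by pigeonhole those values go to them, so strike 2, 4 from a₂, a₅.
So 7 goes to a₂.

a₂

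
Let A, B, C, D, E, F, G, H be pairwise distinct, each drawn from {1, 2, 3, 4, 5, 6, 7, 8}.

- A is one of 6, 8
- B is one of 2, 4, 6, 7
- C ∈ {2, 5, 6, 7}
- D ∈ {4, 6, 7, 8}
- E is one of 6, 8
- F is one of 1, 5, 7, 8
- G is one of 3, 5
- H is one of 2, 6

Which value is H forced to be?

Among the 8 variables, 1 fits only F (and all 8 values in {1, 2, 3, 4, 5, 6, 7, 8} must be used), so F = 1.
Among the 7 still-open variables, 3 fits only G (and all 7 values in {2, 3, 4, 5, 6, 7, 8} must be used), so G = 3.
Among the 6 still-open variables, 5 fits only C (and all 6 values in {2, 4, 5, 6, 7, 8} must be used), so C = 5.
A and E share exactly the 2 values {6, 8}; by pigeonhole those values go to them, so strike 6, 8 from B, D, H.
So H = 2.

2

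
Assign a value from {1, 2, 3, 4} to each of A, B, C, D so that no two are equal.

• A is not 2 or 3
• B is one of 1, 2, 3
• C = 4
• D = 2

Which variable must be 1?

C must be 4 (only option left). Strike 4 from A.
So 1 goes to A.

A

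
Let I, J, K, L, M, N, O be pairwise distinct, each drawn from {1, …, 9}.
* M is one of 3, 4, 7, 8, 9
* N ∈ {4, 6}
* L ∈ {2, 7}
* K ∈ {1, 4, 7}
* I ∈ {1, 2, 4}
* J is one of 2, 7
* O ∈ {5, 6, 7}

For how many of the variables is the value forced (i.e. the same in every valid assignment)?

2

J and L between them cover only {2, 7} — a naked pair. Remove those values from I, K, M, O.
I and K share exactly the 2 values {1, 4}; by pigeonhole those values go to them, so strike 1, 4 from M, N.
N must be 6 (only option left). Eliminate 6 elsewhere: O.
O has just one choice, so O = 5.
Determined: N=6, O=5. The other variables each still have more than one consistent value. That makes 2.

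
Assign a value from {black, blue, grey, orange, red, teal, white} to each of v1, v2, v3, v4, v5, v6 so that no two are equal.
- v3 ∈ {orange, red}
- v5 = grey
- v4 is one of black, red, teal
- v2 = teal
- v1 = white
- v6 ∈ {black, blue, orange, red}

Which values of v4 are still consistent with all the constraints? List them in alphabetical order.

black, red

v1 has just one choice, so v1 = white.
v2 has just one choice, so v2 = teal. Eliminate teal elsewhere: v4.
v5 has just one choice, so v5 = grey.
No further eliminations apply; v4 can still be any of black, red.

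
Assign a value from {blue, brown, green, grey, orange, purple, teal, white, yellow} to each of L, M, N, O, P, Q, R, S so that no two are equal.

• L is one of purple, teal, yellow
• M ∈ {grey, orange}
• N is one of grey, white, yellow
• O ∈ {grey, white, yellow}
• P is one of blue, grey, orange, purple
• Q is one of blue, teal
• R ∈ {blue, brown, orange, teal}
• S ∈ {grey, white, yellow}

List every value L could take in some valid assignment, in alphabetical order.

purple, teal

Among the 8 variables, brown fits only R (and all 8 values in {blue, brown, grey, orange, purple, teal, white, yellow} must be used), so R = brown.
N, O, S between them cover only {grey, white, yellow} — a naked triple. Remove those values from L, M, P.
That leaves M = orange. So P can't be orange.
No further eliminations apply; L can still be any of purple, teal.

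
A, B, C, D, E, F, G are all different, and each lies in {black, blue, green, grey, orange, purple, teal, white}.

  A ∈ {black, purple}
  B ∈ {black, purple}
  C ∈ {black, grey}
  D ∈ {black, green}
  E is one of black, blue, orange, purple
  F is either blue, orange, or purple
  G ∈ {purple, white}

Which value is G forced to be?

white

Among the 7 variables, green fits only D (and all 7 values in {black, blue, green, grey, orange, purple, white} must be used), so D = green.
Among the 6 still-open variables, grey fits only C (and all 6 values in {black, blue, grey, orange, purple, white} must be used), so C = grey.
Among the 5 still-open variables, white fits only G (and all 5 values in {black, blue, orange, purple, white} must be used), so G = white.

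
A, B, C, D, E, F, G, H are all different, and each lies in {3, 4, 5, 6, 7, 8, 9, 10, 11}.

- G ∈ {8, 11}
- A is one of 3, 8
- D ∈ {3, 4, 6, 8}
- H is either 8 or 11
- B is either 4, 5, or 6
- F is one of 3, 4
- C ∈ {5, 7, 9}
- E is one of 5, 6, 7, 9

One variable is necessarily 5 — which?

G and H share exactly the 2 values {8, 11}; by pigeonhole those values go to them, so strike 8, 11 from A, D.
A has just one choice, so A = 3. Eliminate 3 elsewhere: D, F.
F's domain is down to {4}, so F = 4. Strike 4 from B, D.
That leaves D = 6. Remove 6 from B, E.
So 5 goes to B.

B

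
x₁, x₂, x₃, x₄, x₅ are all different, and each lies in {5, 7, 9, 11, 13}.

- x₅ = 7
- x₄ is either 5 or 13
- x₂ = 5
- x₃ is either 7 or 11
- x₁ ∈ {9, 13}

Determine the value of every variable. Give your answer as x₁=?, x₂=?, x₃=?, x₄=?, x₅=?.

x₁=9, x₂=5, x₃=11, x₄=13, x₅=7

x₂'s domain is down to {5}, so x₂ = 5. Strike 5 from x₄.
x₄ must be 13 (only option left). So x₁ can't be 13.
x₅ must be 7 (only option left). Strike 7 from x₃.
x₁ has just one choice, so x₁ = 9.
x₃ has just one choice, so x₃ = 11.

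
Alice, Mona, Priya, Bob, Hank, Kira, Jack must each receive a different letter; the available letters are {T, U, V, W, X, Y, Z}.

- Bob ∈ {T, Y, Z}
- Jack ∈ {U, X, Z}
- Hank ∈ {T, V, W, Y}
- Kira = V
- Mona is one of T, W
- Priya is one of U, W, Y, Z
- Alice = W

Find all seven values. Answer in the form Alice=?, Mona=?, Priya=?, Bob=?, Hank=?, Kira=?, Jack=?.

Alice=W, Mona=T, Priya=U, Bob=Z, Hank=Y, Kira=V, Jack=X

Alice's domain is down to {W}, so Alice = W. Eliminate W elsewhere: Mona, Priya, Hank.
Mona's domain is down to {T}, so Mona = T. So Bob, Hank can't be T.
That leaves Kira = V. So Hank can't be V.
Hank has just one choice, so Hank = Y. So Priya, Bob can't be Y.
Bob must be Z (only option left). Strike Z from Priya, Jack.
Priya must be U (only option left). Strike U from Jack.
That leaves Jack = X.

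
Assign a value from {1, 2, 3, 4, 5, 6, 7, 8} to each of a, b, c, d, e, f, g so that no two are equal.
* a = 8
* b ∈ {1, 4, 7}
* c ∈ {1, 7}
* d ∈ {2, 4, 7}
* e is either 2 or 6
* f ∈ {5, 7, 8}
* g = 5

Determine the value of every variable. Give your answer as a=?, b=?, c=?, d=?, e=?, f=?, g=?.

a=8, b=4, c=1, d=2, e=6, f=7, g=5

a must be 8 (only option left). Strike 8 from f.
g has just one choice, so g = 5. Eliminate 5 elsewhere: f.
f must be 7 (only option left). So b, c, d can't be 7.
c must be 1 (only option left). Remove 1 from b.
b has just one choice, so b = 4. Remove 4 from d.
d must be 2 (only option left). Strike 2 from e.
That leaves e = 6.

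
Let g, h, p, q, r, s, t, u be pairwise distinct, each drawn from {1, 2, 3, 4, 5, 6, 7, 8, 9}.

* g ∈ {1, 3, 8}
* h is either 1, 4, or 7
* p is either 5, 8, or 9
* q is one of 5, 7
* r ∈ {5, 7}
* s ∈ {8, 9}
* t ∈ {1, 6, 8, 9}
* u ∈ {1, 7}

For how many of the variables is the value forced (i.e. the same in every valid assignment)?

The 8 variables together cover exactly {1, 3, 4, 5, 6, 7, 8, 9} — 8 values for 8 variables — and 3 appears only in g's list, so g = 3.
The 7 still-open variables draw from only 7 values {1, 4, 5, 6, 7, 8, 9}, so each is used; only h can be 4, hence h = 4.
Among the 6 still-open variables, 6 fits only t (and all 6 values in {1, 5, 6, 7, 8, 9} must be used), so t = 6.
Among the 5 still-open variables, 1 fits only u (and all 5 values in {1, 5, 7, 8, 9} must be used), so u = 1.
The 2 variables q and r are confined to {5, 7}, which locks those values in; drop them from p.
Determined: g=3, h=4, t=6, u=1. The other variables each still have more than one consistent value. That makes 4.

4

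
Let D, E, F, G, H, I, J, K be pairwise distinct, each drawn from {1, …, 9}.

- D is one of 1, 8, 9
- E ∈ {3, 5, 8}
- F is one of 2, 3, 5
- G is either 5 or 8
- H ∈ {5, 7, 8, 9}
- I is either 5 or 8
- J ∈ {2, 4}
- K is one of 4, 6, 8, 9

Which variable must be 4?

J

G and I between them cover only {5, 8} — a naked pair. Remove those values from D, E, F, H, K.
E's domain is down to {3}, so E = 3. So F can't be 3.
F has just one choice, so F = 2. So J can't be 2.
So 4 goes to J.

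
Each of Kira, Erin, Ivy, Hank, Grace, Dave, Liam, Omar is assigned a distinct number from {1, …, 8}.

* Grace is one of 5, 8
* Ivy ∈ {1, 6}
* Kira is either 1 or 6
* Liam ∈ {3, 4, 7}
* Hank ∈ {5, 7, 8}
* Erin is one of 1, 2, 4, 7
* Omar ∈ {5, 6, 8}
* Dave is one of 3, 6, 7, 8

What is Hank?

7

The 8 variables draw from only 8 values {1, 2, 3, 4, 5, 6, 7, 8}, so each is used; only Erin can be 2, hence Erin = 2.
The 7 still-open variables draw from only 7 values {1, 3, 4, 5, 6, 7, 8}, so each is used; only Liam can be 4, hence Liam = 4.
The 6 still-open variables draw from only 6 values {1, 3, 5, 6, 7, 8}, so each is used; only Dave can be 3, hence Dave = 3.
Among the 5 still-open variables, 7 fits only Hank (and all 5 values in {1, 5, 6, 7, 8} must be used), so Hank = 7.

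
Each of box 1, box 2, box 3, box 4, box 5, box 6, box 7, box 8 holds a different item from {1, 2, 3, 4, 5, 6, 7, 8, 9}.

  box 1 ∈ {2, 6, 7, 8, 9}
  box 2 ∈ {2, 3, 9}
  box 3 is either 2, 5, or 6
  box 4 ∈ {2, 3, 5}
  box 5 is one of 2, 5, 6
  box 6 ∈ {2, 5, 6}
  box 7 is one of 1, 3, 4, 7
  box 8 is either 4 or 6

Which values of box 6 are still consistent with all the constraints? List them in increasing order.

2, 5, 6

box 3, box 5, box 6 share exactly the 3 values {2, 5, 6}; by pigeonhole those values go to them, so strike 2, 5, 6 from box 1, box 2, box 4, box 8.
box 4 must be 3 (only option left). Remove 3 from box 2, box 7.
box 8's domain is down to {4}, so box 8 = 4. So box 7 can't be 4.
That leaves box 2 = 9. Strike 9 from box 1.
No further eliminations apply; box 6 can still be any of 2, 5, 6.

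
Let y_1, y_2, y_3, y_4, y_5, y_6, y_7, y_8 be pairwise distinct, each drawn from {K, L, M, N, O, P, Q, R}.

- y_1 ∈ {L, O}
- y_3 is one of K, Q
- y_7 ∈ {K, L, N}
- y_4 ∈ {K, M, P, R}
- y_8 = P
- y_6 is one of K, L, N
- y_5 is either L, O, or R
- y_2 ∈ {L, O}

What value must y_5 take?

R

y_8's domain is down to {P}, so y_8 = P. So y_4 can't be P.
The 7 still-open variables together cover exactly {K, L, M, N, O, Q, R} — 7 values for 7 variables — and M appears only in y_4's list, so y_4 = M.
The 6 still-open variables draw from only 6 values {K, L, N, O, Q, R}, so each is used; only y_3 can be Q, hence y_3 = Q.
The 5 still-open variables draw from only 5 values {K, L, N, O, R}, so each is used; only y_5 can be R, hence y_5 = R.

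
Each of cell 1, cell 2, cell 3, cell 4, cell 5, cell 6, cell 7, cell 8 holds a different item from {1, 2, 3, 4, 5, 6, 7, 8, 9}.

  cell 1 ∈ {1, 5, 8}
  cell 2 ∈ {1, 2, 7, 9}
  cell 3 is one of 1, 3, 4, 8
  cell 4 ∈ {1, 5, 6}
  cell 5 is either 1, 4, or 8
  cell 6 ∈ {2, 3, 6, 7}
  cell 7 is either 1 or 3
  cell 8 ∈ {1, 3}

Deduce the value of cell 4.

cell 7 and cell 8 between them cover only {1, 3} — a naked pair. Remove those values from cell 1, cell 2, cell 3, cell 4, cell 5, cell 6.
cell 3 and cell 5 share exactly the 2 values {4, 8}; by pigeonhole those values go to them, so strike 4, 8 from cell 1.
That leaves cell 1 = 5. Strike 5 from cell 4.
So cell 4 = 6.

6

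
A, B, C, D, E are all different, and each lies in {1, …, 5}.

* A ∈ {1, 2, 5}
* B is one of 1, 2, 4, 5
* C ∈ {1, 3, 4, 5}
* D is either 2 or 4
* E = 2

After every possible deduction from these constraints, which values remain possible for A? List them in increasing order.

E must be 2 (only option left). Eliminate 2 elsewhere: A, B, D.
D has just one choice, so D = 4. Strike 4 from B, C.
The 3 still-open variables draw from only 3 values {1, 3, 5}, so each is used; only C can be 3, hence C = 3.
No further eliminations apply; A can still be any of 1, 5.

1, 5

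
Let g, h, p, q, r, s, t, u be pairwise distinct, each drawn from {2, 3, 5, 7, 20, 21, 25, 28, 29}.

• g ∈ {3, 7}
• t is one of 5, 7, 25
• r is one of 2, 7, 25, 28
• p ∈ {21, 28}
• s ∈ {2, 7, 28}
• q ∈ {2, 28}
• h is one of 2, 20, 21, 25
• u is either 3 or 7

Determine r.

25

The 8 variables draw from only 8 values {2, 3, 5, 7, 20, 21, 25, 28}, so each is used; only t can be 5, hence t = 5.
The 7 still-open variables draw from only 7 values {2, 3, 7, 20, 21, 25, 28}, so each is used; only h can be 20, hence h = 20.
The 6 still-open variables together cover exactly {2, 3, 7, 21, 25, 28} — 6 values for 6 variables — and 21 appears only in p's list, so p = 21.
Among the 5 still-open variables, 25 fits only r (and all 5 values in {2, 3, 7, 25, 28} must be used), so r = 25.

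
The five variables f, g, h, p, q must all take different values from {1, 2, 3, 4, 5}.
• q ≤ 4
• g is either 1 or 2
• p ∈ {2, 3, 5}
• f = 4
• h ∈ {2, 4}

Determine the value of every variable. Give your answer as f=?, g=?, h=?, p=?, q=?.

f=4, g=1, h=2, p=5, q=3

f's domain is down to {4}, so f = 4. Remove 4 from h, q.
h must be 2 (only option left). Strike 2 from g, p, q.
That leaves g = 1. Strike 1 from q.
That leaves q = 3. Eliminate 3 elsewhere: p.
p must be 5 (only option left).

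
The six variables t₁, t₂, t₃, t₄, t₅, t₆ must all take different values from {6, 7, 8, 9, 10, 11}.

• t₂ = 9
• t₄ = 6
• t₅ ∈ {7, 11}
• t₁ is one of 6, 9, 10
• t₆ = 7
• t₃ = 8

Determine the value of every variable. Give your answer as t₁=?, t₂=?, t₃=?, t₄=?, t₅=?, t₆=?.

t₁=10, t₂=9, t₃=8, t₄=6, t₅=11, t₆=7

t₂'s domain is down to {9}, so t₂ = 9. Remove 9 from t₁.
t₃'s domain is down to {8}, so t₃ = 8.
t₄ must be 6 (only option left). So t₁ can't be 6.
t₆ must be 7 (only option left). Strike 7 from t₅.
t₁ has just one choice, so t₁ = 10.
t₅'s domain is down to {11}, so t₅ = 11.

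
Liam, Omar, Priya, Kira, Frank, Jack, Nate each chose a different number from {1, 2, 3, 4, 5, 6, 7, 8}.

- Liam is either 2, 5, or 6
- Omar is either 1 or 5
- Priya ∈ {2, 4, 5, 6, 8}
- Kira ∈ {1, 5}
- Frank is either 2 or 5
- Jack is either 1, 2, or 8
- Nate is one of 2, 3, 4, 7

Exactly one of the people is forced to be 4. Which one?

The 2 variables Omar and Kira are confined to {1, 5}, which locks those values in; drop them from Liam, Priya, Frank, Jack.
Frank must be 2 (only option left). Strike 2 from Liam, Priya, Jack, Nate.
That leaves Jack = 8. Remove 8 from Priya.
Liam's domain is down to {6}, so Liam = 6. Strike 6 from Priya.
So 4 goes to Priya.

Priya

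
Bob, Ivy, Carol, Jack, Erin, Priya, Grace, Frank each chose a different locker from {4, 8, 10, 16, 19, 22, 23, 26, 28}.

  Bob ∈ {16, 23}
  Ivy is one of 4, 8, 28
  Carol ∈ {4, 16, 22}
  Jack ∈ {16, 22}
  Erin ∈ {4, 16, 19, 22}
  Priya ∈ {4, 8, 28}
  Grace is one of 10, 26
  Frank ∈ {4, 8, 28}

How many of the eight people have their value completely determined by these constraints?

Ivy, Priya, Frank share exactly the 3 values {4, 8, 28}; by pigeonhole those values go to them, so strike 4, 8, 28 from Carol, Erin.
Carol and Jack between them cover only {16, 22} — a naked pair. Remove those values from Bob, Erin.
That leaves Bob = 23.
That leaves Erin = 19.
Determined: Bob=23, Erin=19. The other people each still have more than one consistent value. That makes 2.

2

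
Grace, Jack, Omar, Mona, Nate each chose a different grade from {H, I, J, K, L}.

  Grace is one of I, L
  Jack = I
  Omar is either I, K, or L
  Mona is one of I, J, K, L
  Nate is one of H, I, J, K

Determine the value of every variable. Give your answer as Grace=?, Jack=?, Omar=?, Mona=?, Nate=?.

Grace=L, Jack=I, Omar=K, Mona=J, Nate=H

Jack must be I (only option left). So Grace, Omar, Mona, Nate can't be I.
Grace has just one choice, so Grace = L. So Omar, Mona can't be L.
Omar must be K (only option left). So Mona, Nate can't be K.
Mona has just one choice, so Mona = J. Remove J from Nate.
Nate has just one choice, so Nate = H.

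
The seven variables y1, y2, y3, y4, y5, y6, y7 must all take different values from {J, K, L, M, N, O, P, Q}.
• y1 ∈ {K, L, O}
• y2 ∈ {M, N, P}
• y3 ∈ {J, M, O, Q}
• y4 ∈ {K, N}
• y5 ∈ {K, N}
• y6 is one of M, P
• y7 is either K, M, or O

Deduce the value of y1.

The 2 variables y4 and y5 are confined to {K, N}, which locks those values in; drop them from y1, y2, y7.
y2 and y6 share exactly the 2 values {M, P}; by pigeonhole those values go to them, so strike M, P from y3, y7.
y7 must be O (only option left). Eliminate O elsewhere: y1, y3.
So y1 = L.

L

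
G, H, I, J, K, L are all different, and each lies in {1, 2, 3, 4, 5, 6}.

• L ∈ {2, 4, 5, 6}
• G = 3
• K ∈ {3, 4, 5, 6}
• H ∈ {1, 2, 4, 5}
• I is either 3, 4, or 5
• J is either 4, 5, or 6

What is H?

1

G must be 3 (only option left). Remove 3 from I, K.
The 5 still-open variables together cover exactly {1, 2, 4, 5, 6} — 5 values for 5 variables — and 1 appears only in H's list, so H = 1.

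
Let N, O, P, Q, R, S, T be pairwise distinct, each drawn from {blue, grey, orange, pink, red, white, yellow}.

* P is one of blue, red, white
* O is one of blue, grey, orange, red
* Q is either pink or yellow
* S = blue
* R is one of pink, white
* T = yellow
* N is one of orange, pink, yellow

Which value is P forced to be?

S must be blue (only option left). Strike blue from O, P.
T's domain is down to {yellow}, so T = yellow. Strike yellow from N, Q.
Q has just one choice, so Q = pink. Eliminate pink elsewhere: N, R.
R has just one choice, so R = white. Eliminate white elsewhere: P.
So P = red.

red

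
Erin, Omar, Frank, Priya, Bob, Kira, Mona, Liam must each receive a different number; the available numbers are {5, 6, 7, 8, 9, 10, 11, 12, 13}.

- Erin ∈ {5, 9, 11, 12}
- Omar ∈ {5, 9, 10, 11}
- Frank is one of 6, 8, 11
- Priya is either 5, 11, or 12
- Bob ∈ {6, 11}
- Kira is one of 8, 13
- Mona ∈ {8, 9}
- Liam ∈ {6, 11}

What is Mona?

9

The 8 variables draw from only 8 values {5, 6, 8, 9, 10, 11, 12, 13}, so each is used; only Omar can be 10, hence Omar = 10.
Among the 7 still-open variables, 13 fits only Kira (and all 7 values in {5, 6, 8, 9, 11, 12, 13} must be used), so Kira = 13.
Bob and Liam between them cover only {6, 11} — a naked pair. Remove those values from Erin, Frank, Priya.
That leaves Frank = 8. Remove 8 from Mona.
So Mona = 9.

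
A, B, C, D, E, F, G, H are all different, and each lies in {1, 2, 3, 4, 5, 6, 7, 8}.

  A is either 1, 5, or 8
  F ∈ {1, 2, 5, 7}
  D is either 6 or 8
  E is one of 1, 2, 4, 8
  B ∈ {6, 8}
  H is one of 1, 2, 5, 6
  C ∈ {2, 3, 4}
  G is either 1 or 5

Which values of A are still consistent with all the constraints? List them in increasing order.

1, 5

The 8 variables together cover exactly {1, 2, 3, 4, 5, 6, 7, 8} — 8 values for 8 variables — and 3 appears only in C's list, so C = 3.
Among the 7 still-open variables, 4 fits only E (and all 7 values in {1, 2, 4, 5, 6, 7, 8} must be used), so E = 4.
The 6 still-open variables together cover exactly {1, 2, 5, 6, 7, 8} — 6 values for 6 variables — and 7 appears only in F's list, so F = 7.
The 5 still-open variables draw from only 5 values {1, 2, 5, 6, 8}, so each is used; only H can be 2, hence H = 2.
B and D between them cover only {6, 8} — a naked pair. Remove those values from A.
No further eliminations apply; A can still be any of 1, 5.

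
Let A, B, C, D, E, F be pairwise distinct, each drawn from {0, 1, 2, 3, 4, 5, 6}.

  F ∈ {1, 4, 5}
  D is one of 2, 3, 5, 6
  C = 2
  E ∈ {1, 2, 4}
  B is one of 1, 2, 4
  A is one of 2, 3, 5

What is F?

5

C's domain is down to {2}, so C = 2. Eliminate 2 elsewhere: A, B, D, E.
The 5 still-open variables together cover exactly {1, 3, 4, 5, 6} — 5 values for 5 variables — and 6 appears only in D's list, so D = 6.
The 4 still-open variables together cover exactly {1, 3, 4, 5} — 4 values for 4 variables — and 3 appears only in A's list, so A = 3.
The 3 still-open variables draw from only 3 values {1, 4, 5}, so each is used; only F can be 5, hence F = 5.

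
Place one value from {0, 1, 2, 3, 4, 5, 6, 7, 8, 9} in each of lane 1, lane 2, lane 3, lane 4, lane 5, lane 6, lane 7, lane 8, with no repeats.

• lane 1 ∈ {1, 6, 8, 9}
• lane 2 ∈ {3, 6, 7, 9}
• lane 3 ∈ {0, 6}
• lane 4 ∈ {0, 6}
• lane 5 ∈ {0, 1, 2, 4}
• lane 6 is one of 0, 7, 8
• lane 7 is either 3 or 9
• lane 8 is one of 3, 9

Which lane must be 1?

The 2 variables lane 3 and lane 4 are confined to {0, 6}, which locks those values in; drop them from lane 1, lane 2, lane 5, lane 6.
lane 7 and lane 8 between them cover only {3, 9} — a naked pair. Remove those values from lane 1, lane 2.
That leaves lane 2 = 7. Eliminate 7 elsewhere: lane 6.
lane 6 must be 8 (only option left). Eliminate 8 elsewhere: lane 1.
So 1 goes to lane 1.

lane 1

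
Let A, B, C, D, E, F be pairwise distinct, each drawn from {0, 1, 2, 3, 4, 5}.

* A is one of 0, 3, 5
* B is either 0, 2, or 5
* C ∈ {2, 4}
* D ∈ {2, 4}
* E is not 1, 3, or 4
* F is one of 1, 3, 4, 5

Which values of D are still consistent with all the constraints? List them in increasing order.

Among the 6 variables, 1 fits only F (and all 6 values in {0, 1, 2, 3, 4, 5} must be used), so F = 1.
Among the 5 still-open variables, 3 fits only A (and all 5 values in {0, 2, 3, 4, 5} must be used), so A = 3.
C and D between them cover only {2, 4} — a naked pair. Remove those values from B, E.
No further eliminations apply; D can still be any of 2, 4.

2, 4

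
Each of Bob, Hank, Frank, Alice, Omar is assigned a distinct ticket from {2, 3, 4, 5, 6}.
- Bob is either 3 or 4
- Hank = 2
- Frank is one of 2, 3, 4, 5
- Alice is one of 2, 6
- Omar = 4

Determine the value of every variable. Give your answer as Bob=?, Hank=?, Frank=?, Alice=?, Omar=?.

Hank has just one choice, so Hank = 2. Remove 2 from Frank, Alice.
Alice's domain is down to {6}, so Alice = 6.
Omar must be 4 (only option left). Remove 4 from Bob, Frank.
Bob has just one choice, so Bob = 3. Strike 3 from Frank.
Frank must be 5 (only option left).

Bob=3, Hank=2, Frank=5, Alice=6, Omar=4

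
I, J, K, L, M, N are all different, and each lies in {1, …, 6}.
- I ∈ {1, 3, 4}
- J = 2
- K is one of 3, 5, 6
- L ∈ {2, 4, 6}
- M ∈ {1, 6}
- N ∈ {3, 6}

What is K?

J's domain is down to {2}, so J = 2. Remove 2 from L.
The 5 still-open variables together cover exactly {1, 3, 4, 5, 6} — 5 values for 5 variables — and 5 appears only in K's list, so K = 5.

5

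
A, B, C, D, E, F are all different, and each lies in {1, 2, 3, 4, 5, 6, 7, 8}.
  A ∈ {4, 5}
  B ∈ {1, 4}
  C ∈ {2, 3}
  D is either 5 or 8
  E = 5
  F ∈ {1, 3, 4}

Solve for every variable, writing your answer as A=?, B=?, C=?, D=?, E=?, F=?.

A=4, B=1, C=2, D=8, E=5, F=3

E must be 5 (only option left). Strike 5 from A, D.
A's domain is down to {4}, so A = 4. So B, F can't be 4.
B has just one choice, so B = 1. Eliminate 1 elsewhere: F.
D must be 8 (only option left).
F must be 3 (only option left). Remove 3 from C.
C has just one choice, so C = 2.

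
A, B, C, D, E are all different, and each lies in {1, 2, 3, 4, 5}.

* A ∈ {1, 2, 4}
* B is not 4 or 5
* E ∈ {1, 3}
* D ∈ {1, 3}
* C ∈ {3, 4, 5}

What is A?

4

The 5 variables together cover exactly {1, 2, 3, 4, 5} — 5 values for 5 variables — and 5 appears only in C's list, so C = 5.
Among the 4 still-open variables, 4 fits only A (and all 4 values in {1, 2, 3, 4} must be used), so A = 4.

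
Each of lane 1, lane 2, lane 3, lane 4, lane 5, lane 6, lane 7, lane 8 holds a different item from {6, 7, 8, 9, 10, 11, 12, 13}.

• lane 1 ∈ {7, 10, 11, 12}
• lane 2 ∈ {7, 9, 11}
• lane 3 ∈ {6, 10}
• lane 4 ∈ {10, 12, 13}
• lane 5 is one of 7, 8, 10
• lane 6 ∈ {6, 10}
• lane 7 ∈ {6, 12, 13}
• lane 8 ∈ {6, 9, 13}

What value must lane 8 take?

The 8 variables draw from only 8 values {6, 7, 8, 9, 10, 11, 12, 13}, so each is used; only lane 5 can be 8, hence lane 5 = 8.
The 2 variables lane 3 and lane 6 are confined to {6, 10}, which locks those values in; drop them from lane 1, lane 4, lane 7, lane 8.
The 2 variables lane 4 and lane 7 are confined to {12, 13}, which locks those values in; drop them from lane 1, lane 8.
So lane 8 = 9.

9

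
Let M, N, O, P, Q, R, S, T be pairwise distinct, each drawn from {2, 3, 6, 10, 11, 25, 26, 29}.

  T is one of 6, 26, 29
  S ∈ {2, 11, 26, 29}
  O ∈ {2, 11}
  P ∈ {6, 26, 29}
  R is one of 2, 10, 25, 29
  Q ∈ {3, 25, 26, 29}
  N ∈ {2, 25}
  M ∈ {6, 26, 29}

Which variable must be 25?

Among the 8 variables, 3 fits only Q (and all 8 values in {2, 3, 6, 10, 11, 25, 26, 29} must be used), so Q = 3.
Among the 7 still-open variables, 10 fits only R (and all 7 values in {2, 6, 10, 11, 25, 26, 29} must be used), so R = 10.
Among the 6 still-open variables, 25 fits only N (and all 6 values in {2, 6, 11, 25, 26, 29} must be used), so N = 25.

N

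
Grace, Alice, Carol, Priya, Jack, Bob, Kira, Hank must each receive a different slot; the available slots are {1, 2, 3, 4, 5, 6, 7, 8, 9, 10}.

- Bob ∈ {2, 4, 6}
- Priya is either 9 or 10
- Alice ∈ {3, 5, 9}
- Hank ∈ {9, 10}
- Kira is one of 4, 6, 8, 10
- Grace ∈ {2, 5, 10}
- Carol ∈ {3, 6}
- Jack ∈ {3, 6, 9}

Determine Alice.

5

Among the 8 variables, 8 fits only Kira (and all 8 values in {2, 3, 4, 5, 6, 8, 9, 10} must be used), so Kira = 8.
Among the 7 still-open variables, 4 fits only Bob (and all 7 values in {2, 3, 4, 5, 6, 9, 10} must be used), so Bob = 4.
Among the 6 still-open variables, 2 fits only Grace (and all 6 values in {2, 3, 5, 6, 9, 10} must be used), so Grace = 2.
The 5 still-open variables draw from only 5 values {3, 5, 6, 9, 10}, so each is used; only Alice can be 5, hence Alice = 5.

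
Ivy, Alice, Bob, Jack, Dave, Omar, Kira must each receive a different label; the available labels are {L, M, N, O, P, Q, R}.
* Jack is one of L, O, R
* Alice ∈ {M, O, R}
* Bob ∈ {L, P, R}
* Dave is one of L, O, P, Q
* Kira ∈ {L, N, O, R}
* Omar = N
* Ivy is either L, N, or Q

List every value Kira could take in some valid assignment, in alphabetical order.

Omar has just one choice, so Omar = N. Strike N from Ivy, Kira.
The 6 still-open variables together cover exactly {L, M, O, P, Q, R} — 6 values for 6 variables — and M appears only in Alice's list, so Alice = M.
No further eliminations apply; Kira can still be any of L, O, R.

L, O, R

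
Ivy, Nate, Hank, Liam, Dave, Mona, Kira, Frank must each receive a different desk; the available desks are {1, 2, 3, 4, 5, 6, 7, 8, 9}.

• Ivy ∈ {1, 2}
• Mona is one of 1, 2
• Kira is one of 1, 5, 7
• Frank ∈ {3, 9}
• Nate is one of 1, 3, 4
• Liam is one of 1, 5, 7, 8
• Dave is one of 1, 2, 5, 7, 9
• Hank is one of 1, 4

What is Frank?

9

The 8 variables draw from only 8 values {1, 2, 3, 4, 5, 7, 8, 9}, so each is used; only Liam can be 8, hence Liam = 8.
The 2 variables Ivy and Mona are confined to {1, 2}, which locks those values in; drop them from Nate, Hank, Dave, Kira.
Hank must be 4 (only option left). Eliminate 4 elsewhere: Nate.
Nate's domain is down to {3}, so Nate = 3. Strike 3 from Frank.
So Frank = 9.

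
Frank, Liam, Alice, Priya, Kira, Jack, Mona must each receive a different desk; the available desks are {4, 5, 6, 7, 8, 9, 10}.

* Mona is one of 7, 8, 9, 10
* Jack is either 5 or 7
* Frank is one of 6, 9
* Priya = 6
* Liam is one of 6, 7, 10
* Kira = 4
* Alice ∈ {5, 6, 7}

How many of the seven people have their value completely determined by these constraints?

5

Priya must be 6 (only option left). Remove 6 from Frank, Liam, Alice.
Kira's domain is down to {4}, so Kira = 4.
Frank must be 9 (only option left). So Mona can't be 9.
Among the 4 still-open variables, 8 fits only Mona (and all 4 values in {5, 7, 8, 10} must be used), so Mona = 8.
The 3 still-open variables together cover exactly {5, 7, 10} — 3 values for 3 variables — and 10 appears only in Liam's list, so Liam = 10.
Determined: Frank=9, Liam=10, Priya=6, Kira=4, Mona=8. The other people each still have more than one consistent value. That makes 5.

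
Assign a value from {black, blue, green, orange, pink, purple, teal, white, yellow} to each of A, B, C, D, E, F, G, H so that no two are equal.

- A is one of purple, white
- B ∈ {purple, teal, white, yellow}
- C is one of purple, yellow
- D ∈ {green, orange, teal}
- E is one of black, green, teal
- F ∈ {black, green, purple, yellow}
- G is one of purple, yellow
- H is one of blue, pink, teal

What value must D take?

C and G between them cover only {purple, yellow} — a naked pair. Remove those values from A, B, F.
A has just one choice, so A = white. Strike white from B.
B must be teal (only option left). Strike teal from D, E, H.
The 2 variables E and F are confined to {black, green}, which locks those values in; drop them from D.
So D = orange.

orange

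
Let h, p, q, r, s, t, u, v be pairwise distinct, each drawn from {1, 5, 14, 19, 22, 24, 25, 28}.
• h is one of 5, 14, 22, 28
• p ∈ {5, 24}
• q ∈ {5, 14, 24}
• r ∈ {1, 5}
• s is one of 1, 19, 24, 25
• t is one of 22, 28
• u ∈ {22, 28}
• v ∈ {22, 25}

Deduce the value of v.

Among the 8 variables, 19 fits only s (and all 8 values in {1, 5, 14, 19, 22, 24, 25, 28} must be used), so s = 19.
The 7 still-open variables draw from only 7 values {1, 5, 14, 22, 24, 25, 28}, so each is used; only r can be 1, hence r = 1.
The 6 still-open variables draw from only 6 values {5, 14, 22, 24, 25, 28}, so each is used; only v can be 25, hence v = 25.

25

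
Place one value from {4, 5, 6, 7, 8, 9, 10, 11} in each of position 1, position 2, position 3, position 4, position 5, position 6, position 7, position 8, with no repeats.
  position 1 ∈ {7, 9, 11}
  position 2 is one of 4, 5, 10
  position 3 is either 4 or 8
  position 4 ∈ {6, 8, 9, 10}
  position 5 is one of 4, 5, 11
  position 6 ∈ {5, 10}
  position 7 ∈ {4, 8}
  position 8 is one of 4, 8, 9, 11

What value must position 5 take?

The 8 variables together cover exactly {4, 5, 6, 7, 8, 9, 10, 11} — 8 values for 8 variables — and 6 appears only in position 4's list, so position 4 = 6.
The 7 still-open variables together cover exactly {4, 5, 7, 8, 9, 10, 11} — 7 values for 7 variables — and 7 appears only in position 1's list, so position 1 = 7.
The 6 still-open variables together cover exactly {4, 5, 8, 9, 10, 11} — 6 values for 6 variables — and 9 appears only in position 8's list, so position 8 = 9.
Among the 5 still-open variables, 11 fits only position 5 (and all 5 values in {4, 5, 8, 10, 11} must be used), so position 5 = 11.

11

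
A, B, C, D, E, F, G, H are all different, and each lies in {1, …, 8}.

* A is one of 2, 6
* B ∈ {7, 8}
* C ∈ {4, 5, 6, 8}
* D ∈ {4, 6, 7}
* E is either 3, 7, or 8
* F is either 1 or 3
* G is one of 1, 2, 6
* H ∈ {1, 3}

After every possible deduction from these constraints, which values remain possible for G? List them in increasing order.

Among the 8 variables, 5 fits only C (and all 8 values in {1, 2, 3, 4, 5, 6, 7, 8} must be used), so C = 5.
The 7 still-open variables draw from only 7 values {1, 2, 3, 4, 6, 7, 8}, so each is used; only D can be 4, hence D = 4.
The 2 variables F and H are confined to {1, 3}, which locks those values in; drop them from E, G.
No further eliminations apply; G can still be any of 2, 6.

2, 6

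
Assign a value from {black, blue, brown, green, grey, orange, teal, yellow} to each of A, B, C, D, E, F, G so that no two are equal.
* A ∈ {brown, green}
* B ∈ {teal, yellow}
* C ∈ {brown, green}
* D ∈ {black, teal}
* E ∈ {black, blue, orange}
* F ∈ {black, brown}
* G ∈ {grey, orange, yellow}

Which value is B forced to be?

yellow

The 2 variables A and C are confined to {brown, green}, which locks those values in; drop them from F.
That leaves F = black. Strike black from D, E.
D must be teal (only option left). Strike teal from B.
So B = yellow.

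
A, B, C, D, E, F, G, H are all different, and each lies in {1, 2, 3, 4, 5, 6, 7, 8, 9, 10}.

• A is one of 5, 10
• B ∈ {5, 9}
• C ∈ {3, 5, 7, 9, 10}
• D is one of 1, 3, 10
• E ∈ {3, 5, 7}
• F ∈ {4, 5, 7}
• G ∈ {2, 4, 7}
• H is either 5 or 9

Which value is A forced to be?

The 8 variables together cover exactly {1, 2, 3, 4, 5, 7, 9, 10} — 8 values for 8 variables — and 1 appears only in D's list, so D = 1.
The 7 still-open variables together cover exactly {2, 3, 4, 5, 7, 9, 10} — 7 values for 7 variables — and 2 appears only in G's list, so G = 2.
The 6 still-open variables together cover exactly {3, 4, 5, 7, 9, 10} — 6 values for 6 variables — and 4 appears only in F's list, so F = 4.
The 2 variables B and H are confined to {5, 9}, which locks those values in; drop them from A, C, E.
So A = 10.

10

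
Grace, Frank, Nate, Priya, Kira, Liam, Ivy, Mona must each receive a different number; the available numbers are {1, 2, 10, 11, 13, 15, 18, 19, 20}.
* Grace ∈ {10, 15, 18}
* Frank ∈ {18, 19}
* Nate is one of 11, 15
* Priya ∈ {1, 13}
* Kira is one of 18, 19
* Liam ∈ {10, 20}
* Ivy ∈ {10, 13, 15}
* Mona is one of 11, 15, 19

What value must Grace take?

10

Among the 8 variables, 1 fits only Priya (and all 8 values in {1, 10, 11, 13, 15, 18, 19, 20} must be used), so Priya = 1.
The 7 still-open variables together cover exactly {10, 11, 13, 15, 18, 19, 20} — 7 values for 7 variables — and 13 appears only in Ivy's list, so Ivy = 13.
Among the 6 still-open variables, 20 fits only Liam (and all 6 values in {10, 11, 15, 18, 19, 20} must be used), so Liam = 20.
The 5 still-open variables together cover exactly {10, 11, 15, 18, 19} — 5 values for 5 variables — and 10 appears only in Grace's list, so Grace = 10.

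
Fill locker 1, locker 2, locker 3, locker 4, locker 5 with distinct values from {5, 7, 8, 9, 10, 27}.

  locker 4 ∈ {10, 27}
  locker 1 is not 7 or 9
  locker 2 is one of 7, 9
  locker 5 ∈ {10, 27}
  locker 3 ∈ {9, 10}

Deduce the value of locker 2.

7

locker 4 and locker 5 between them cover only {10, 27} — a naked pair. Remove those values from locker 1, locker 3.
locker 3 has just one choice, so locker 3 = 9. So locker 2 can't be 9.
So locker 2 = 7.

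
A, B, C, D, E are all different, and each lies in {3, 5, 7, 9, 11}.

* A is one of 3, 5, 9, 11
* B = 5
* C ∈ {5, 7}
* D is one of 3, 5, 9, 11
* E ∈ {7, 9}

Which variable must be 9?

B's domain is down to {5}, so B = 5. Remove 5 from A, C, D.
C has just one choice, so C = 7. So E can't be 7.
So 9 goes to E.

E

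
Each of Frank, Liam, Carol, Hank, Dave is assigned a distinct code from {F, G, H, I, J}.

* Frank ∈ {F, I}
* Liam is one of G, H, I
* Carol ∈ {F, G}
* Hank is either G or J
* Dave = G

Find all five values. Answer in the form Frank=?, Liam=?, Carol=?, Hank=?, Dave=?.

Frank=I, Liam=H, Carol=F, Hank=J, Dave=G

Dave's domain is down to {G}, so Dave = G. Strike G from Liam, Carol, Hank.
Carol has just one choice, so Carol = F. So Frank can't be F.
That leaves Hank = J.
Frank must be I (only option left). So Liam can't be I.
Liam must be H (only option left).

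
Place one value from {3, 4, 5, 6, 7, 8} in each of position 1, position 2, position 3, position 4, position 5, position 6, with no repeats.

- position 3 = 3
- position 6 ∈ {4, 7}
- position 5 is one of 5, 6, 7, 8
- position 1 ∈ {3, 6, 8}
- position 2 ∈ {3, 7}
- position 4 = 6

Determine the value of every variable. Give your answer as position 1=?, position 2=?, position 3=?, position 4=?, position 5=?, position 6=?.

position 1=8, position 2=7, position 3=3, position 4=6, position 5=5, position 6=4

position 3 has just one choice, so position 3 = 3. So position 1, position 2 can't be 3.
position 4 must be 6 (only option left). Remove 6 from position 1, position 5.
position 1 must be 8 (only option left). So position 5 can't be 8.
That leaves position 2 = 7. So position 5, position 6 can't be 7.
position 5's domain is down to {5}, so position 5 = 5.
That leaves position 6 = 4.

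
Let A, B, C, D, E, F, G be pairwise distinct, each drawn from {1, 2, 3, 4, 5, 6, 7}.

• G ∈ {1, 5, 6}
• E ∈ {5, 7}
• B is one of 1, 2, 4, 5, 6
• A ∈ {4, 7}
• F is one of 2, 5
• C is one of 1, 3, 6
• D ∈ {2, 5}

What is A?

4

Among the 7 variables, 3 fits only C (and all 7 values in {1, 2, 3, 4, 5, 6, 7} must be used), so C = 3.
D and F share exactly the 2 values {2, 5}; by pigeonhole those values go to them, so strike 2, 5 from B, E, G.
That leaves E = 7. So A can't be 7.
So A = 4.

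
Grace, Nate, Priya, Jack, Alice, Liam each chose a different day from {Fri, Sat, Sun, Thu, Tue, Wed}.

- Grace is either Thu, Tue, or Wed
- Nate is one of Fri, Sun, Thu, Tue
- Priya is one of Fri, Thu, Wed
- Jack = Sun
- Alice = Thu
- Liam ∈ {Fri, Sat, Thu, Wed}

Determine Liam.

Jack's domain is down to {Sun}, so Jack = Sun. Remove Sun from Nate.
That leaves Alice = Thu. Remove Thu from Grace, Nate, Priya, Liam.
The 4 still-open variables draw from only 4 values {Fri, Sat, Tue, Wed}, so each is used; only Liam can be Sat, hence Liam = Sat.

Sat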